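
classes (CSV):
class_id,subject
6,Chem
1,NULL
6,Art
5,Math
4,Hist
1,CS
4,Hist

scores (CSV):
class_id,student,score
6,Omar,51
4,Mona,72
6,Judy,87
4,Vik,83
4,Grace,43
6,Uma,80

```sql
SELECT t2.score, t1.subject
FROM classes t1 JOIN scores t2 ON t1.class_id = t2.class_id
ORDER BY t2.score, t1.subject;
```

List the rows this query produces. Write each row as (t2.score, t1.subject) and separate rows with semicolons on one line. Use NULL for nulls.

(43, Hist); (43, Hist); (51, Art); (51, Chem); (72, Hist); (72, Hist); (80, Art); (80, Chem); (83, Hist); (83, Hist); (87, Art); (87, Chem)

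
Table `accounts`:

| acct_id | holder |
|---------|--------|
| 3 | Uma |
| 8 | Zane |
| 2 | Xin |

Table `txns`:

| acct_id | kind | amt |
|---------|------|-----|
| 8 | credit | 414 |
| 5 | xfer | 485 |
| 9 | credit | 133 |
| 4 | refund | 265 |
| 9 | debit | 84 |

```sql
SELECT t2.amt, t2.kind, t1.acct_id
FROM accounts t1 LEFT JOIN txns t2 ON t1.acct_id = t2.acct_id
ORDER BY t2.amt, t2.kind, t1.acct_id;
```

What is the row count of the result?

3

LEFT JOIN keeps every row from `accounts`; unmatched rows get NULL for `txns`'s columns.
Matching on t1.acct_id = t2.acct_id.
- t1[0] acct_id=3 → no match; kept with NULLs on the t2 side.
- t1[1] acct_id=8 → 1 match(es) in t2 → 1 row(s).
- t1[2] acct_id=2 → no match; kept with NULLs on the t2 side.
Total: 1 matched + 2 padded = 3 rows.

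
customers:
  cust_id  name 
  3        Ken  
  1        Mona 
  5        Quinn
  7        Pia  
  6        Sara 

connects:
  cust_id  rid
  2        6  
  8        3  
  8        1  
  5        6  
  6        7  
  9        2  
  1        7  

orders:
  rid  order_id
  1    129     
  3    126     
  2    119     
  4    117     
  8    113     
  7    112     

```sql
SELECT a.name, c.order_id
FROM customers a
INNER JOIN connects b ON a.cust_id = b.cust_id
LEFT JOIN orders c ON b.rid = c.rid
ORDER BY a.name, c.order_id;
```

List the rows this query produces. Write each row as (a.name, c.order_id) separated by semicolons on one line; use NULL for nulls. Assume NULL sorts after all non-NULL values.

(Mona, 112); (Quinn, NULL); (Sara, 112)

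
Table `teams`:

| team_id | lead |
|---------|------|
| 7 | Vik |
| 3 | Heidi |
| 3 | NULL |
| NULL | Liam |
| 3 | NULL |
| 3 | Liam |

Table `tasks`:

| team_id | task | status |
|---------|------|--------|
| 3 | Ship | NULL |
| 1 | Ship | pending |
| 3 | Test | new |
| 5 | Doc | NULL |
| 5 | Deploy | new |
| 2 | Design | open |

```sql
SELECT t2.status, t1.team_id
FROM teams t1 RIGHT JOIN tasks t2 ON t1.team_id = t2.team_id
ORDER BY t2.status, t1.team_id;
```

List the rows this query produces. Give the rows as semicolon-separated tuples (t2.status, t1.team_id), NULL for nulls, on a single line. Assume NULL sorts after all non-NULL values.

RIGHT JOIN keeps every row from `tasks`; unmatched rows get NULL for `teams`'s columns.
Matching on t1.team_id = t2.team_id. A NULL in a compared column never satisfies the condition.
Matched pairs: 8; unmatched t2 rows kept: 4.

(new, 3); (new, 3); (new, 3); (new, 3); (new, NULL); (open, NULL); (pending, NULL); (NULL, 3); (NULL, 3); (NULL, 3); (NULL, 3); (NULL, NULL)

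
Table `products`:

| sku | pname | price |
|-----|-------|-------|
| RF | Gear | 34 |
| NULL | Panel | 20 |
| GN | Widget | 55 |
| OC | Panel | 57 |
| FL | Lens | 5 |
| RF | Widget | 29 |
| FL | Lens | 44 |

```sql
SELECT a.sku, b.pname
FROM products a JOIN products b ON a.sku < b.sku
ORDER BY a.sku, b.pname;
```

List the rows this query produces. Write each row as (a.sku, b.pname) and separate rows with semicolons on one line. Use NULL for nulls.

INNER JOIN keeps only pairs where the ON condition holds.
Matching on a.sku < b.sku. A NULL in a compared column never satisfies the condition.
Matched pairs: 13.

(FL, Gear); (FL, Gear); (FL, Panel); (FL, Panel); (FL, Widget); (FL, Widget); (FL, Widget); (FL, Widget); (GN, Gear); (GN, Panel); (GN, Widget); (OC, Gear); (OC, Widget)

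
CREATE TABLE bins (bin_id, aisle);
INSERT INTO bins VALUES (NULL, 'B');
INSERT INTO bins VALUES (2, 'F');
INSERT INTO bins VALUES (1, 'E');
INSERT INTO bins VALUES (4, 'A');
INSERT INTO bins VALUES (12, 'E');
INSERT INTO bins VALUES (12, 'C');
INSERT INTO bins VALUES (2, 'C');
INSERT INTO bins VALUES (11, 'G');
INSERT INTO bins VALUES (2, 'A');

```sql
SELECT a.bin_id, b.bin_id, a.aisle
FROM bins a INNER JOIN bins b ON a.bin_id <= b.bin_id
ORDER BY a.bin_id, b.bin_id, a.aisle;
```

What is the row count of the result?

INNER JOIN keeps only pairs where the ON condition holds.
Matching on a.bin_id <= b.bin_id. A NULL in a compared column never satisfies the condition.
- a[0] bin_id=NULL → no match; dropped.
- a[1] bin_id=2 → 7 match(es) in b → 7 row(s).
- a[2] bin_id=1 → 8 match(es) in b → 8 row(s).
- a[3] bin_id=4 → 4 match(es) in b → 4 row(s).
- a[4] bin_id=12 → 2 match(es) in b → 2 row(s).
- a[5] bin_id=12 → 2 match(es) in b → 2 row(s).
- a[6] bin_id=2 → 7 match(es) in b → 7 row(s).
- a[7] bin_id=11 → 3 match(es) in b → 3 row(s).
- a[8] bin_id=2 → 7 match(es) in b → 7 row(s).
Total: 40 rows.

40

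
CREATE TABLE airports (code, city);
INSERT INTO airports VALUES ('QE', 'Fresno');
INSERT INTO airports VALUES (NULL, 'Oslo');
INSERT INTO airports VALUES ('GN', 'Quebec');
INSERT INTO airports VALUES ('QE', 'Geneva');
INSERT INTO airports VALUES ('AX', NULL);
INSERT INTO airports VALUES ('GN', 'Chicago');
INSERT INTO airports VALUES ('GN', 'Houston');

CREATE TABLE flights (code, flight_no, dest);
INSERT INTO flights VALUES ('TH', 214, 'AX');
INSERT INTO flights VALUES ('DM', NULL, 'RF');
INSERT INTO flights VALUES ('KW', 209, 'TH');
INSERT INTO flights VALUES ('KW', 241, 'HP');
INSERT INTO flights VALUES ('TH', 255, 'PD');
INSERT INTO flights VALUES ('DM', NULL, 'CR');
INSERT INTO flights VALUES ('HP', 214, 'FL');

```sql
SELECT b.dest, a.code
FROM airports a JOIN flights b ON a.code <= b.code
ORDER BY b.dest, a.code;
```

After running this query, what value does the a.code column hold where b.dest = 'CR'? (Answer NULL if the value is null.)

INNER JOIN keeps only pairs where the ON condition holds.
Matching on a.code <= b.code. A NULL in a compared column never satisfies the condition.
- code=QE: 2 matching b row(s), so 2 row(s) emitted.
- code=NULL: no matching b row, dropped.
- code=GN: 5 matching b row(s), so 5 row(s) emitted.
- code=QE: 2 matching b row(s), so 2 row(s) emitted.
- code=AX: 7 matching b row(s), so 7 row(s) emitted.
- code=GN: 5 matching b row(s), so 5 row(s) emitted.
- code=GN: 5 matching b row(s), so 5 row(s) emitted.

AX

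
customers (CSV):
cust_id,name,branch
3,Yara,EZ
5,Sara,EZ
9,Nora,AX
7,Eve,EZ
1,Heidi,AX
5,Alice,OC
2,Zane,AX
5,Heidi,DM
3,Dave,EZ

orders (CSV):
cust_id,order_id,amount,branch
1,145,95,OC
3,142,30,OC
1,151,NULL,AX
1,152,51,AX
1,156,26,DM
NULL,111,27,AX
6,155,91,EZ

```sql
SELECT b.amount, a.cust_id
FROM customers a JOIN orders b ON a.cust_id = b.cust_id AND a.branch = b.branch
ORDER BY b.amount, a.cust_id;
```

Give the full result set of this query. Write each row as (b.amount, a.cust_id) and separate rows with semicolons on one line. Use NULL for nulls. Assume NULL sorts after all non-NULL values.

(51, 1); (NULL, 1)

INNER JOIN keeps only pairs where the ON condition holds.
Matching on a.cust_id = b.cust_id AND a.branch = b.branch. A NULL in a compared column never satisfies the condition.
Matched pairs: 2.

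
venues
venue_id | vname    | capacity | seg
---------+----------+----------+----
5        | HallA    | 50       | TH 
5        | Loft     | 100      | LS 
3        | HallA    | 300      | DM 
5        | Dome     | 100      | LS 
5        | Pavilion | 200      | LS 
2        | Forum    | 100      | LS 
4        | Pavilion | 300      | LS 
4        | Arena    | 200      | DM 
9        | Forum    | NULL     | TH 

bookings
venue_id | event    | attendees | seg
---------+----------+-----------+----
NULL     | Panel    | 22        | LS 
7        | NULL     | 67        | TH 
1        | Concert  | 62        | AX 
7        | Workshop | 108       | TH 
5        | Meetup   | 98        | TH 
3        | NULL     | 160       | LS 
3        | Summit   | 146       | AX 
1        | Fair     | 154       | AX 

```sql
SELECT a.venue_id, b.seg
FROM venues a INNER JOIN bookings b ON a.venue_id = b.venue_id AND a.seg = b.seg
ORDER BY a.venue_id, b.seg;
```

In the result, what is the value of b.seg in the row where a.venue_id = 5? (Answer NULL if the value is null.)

TH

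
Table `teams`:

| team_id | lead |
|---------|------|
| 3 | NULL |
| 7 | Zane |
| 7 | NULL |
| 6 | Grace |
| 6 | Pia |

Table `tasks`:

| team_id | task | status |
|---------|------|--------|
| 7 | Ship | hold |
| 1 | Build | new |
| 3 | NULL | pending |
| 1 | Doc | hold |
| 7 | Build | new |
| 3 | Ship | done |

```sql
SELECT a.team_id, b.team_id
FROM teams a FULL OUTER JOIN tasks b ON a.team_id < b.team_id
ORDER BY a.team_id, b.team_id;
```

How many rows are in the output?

12

FULL OUTER JOIN keeps every row from both sides; unmatched rows get NULL for the other side's columns.
Matching on a.team_id < b.team_id.
- a[0] team_id=3 → 2 match(es) in b → 2 row(s).
- a[1] team_id=7 → no match; kept with NULLs on the b side.
- a[2] team_id=7 → no match; kept with NULLs on the b side.
- a[3] team_id=6 → 2 match(es) in b → 2 row(s).
- a[4] team_id=6 → 2 match(es) in b → 2 row(s).
- plus 4 unmatched b row(s), each kept with NULL a columns.
Total: 6 matched + 6 padded = 12 rows.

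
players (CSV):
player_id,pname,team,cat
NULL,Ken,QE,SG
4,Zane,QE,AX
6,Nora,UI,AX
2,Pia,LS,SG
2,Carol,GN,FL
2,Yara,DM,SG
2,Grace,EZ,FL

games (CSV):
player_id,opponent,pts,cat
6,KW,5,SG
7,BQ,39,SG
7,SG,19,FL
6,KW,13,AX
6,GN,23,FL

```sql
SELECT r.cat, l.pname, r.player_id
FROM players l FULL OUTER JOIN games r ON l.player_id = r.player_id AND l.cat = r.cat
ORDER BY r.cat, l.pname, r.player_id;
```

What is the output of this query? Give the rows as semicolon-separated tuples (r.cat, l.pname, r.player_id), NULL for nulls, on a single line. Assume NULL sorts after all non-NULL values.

(AX, Nora, 6); (FL, NULL, 6); (FL, NULL, 7); (SG, NULL, 6); (SG, NULL, 7); (NULL, Carol, NULL); (NULL, Grace, NULL); (NULL, Ken, NULL); (NULL, Pia, NULL); (NULL, Yara, NULL); (NULL, Zane, NULL)

FULL OUTER JOIN keeps every row from both sides; unmatched rows get NULL for the other side's columns.
Matching on l.player_id = r.player_id AND l.cat = r.cat. A NULL in a compared column never satisfies the condition.
- l[0] player_id=NULL, cat=SG → no match; kept with NULLs on the r side.
- l[1] player_id=4, cat=AX → no match; kept with NULLs on the r side.
- l[2] player_id=6, cat=AX → 1 match(es) in r → 1 row(s).
- l[3] player_id=2, cat=SG → no match; kept with NULLs on the r side.
- l[4] player_id=2, cat=FL → no match; kept with NULLs on the r side.
- l[5] player_id=2, cat=SG → no match; kept with NULLs on the r side.
- l[6] player_id=2, cat=FL → no match; kept with NULLs on the r side.
- plus 4 unmatched r row(s), each kept with NULL l columns.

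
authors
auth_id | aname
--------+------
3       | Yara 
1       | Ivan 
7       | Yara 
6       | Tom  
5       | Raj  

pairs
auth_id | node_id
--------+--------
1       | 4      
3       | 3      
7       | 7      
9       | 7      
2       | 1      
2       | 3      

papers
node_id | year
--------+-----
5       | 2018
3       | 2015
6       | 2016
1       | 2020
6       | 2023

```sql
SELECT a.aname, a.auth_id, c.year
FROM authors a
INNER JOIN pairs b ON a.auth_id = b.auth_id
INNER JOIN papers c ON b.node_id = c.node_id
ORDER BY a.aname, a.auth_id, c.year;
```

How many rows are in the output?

1

Joins associate left-to-right: authors INNER JOIN pairs on auth_id gives 3 intermediate row(s).
Then INNER JOIN `papers c` on node_id: keep only rows whose b.node_id appears in c.
Result: 1 row(s).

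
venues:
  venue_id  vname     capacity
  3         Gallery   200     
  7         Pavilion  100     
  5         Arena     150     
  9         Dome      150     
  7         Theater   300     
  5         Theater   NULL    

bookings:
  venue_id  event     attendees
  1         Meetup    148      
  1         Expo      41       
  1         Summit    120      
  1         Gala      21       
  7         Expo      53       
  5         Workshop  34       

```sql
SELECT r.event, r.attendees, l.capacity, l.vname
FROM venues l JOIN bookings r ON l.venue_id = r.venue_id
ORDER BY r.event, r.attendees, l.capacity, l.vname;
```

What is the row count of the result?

INNER JOIN keeps only pairs where the ON condition holds.
Matching on l.venue_id = r.venue_id.
- l row (venue_id=3): no match → dropped.
- l row (venue_id=7): matches 1 r row(s) → 1 output row(s).
- l row (venue_id=5): matches 1 r row(s) → 1 output row(s).
- l row (venue_id=9): no match → dropped.
- l row (venue_id=7): matches 1 r row(s) → 1 output row(s).
- l row (venue_id=5): matches 1 r row(s) → 1 output row(s).
Total: 4 rows.

4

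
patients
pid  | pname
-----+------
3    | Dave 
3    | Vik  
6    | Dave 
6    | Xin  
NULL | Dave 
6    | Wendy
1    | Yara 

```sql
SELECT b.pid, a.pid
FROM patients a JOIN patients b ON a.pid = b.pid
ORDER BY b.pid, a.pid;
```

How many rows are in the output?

14

INNER JOIN keeps only pairs where the ON condition holds.
Matching on a.pid = b.pid. A NULL in a compared column never satisfies the condition.
- a[0] pid=3 → 2 match(es) in b → 2 row(s).
- a[1] pid=3 → 2 match(es) in b → 2 row(s).
- a[2] pid=6 → 3 match(es) in b → 3 row(s).
- a[3] pid=6 → 3 match(es) in b → 3 row(s).
- a[4] pid=NULL → no match; dropped.
- a[5] pid=6 → 3 match(es) in b → 3 row(s).
- a[6] pid=1 → 1 match(es) in b → 1 row(s).
Total: 14 rows.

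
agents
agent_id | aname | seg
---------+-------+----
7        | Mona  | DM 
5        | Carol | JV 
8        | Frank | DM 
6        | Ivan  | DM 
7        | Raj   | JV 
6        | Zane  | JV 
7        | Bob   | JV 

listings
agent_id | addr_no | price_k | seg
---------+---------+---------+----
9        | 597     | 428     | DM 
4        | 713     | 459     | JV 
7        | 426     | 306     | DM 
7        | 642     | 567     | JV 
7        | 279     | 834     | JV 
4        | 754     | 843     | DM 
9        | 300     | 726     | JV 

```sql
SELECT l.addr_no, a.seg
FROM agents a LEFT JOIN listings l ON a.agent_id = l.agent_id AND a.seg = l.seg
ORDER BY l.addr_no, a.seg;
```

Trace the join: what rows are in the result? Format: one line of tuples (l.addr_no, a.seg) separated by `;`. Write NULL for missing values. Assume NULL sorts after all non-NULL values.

LEFT JOIN keeps every row from `agents`; unmatched rows get NULL for `listings`'s columns.
Matching on a.agent_id = l.agent_id AND a.seg = l.seg.
- agent_id=7, seg=DM: 1 matching l row(s), so 1 row(s) emitted.
- agent_id=5, seg=JV: no l row matches, row kept with l columns NULL.
- agent_id=8, seg=DM: no l row matches, row kept with l columns NULL.
- agent_id=6, seg=DM: no l row matches, row kept with l columns NULL.
- agent_id=7, seg=JV: 2 matching l row(s), so 2 row(s) emitted.
- agent_id=6, seg=JV: no l row matches, row kept with l columns NULL.
- agent_id=7, seg=JV: 2 matching l row(s), so 2 row(s) emitted.
After projecting and ordering:
l.addr_no | a.seg
279 | JV
279 | JV
426 | DM
642 | JV
642 | JV
NULL | DM
NULL | DM
NULL | JV
NULL | JV

(279, JV); (279, JV); (426, DM); (642, JV); (642, JV); (NULL, DM); (NULL, DM); (NULL, JV); (NULL, JV)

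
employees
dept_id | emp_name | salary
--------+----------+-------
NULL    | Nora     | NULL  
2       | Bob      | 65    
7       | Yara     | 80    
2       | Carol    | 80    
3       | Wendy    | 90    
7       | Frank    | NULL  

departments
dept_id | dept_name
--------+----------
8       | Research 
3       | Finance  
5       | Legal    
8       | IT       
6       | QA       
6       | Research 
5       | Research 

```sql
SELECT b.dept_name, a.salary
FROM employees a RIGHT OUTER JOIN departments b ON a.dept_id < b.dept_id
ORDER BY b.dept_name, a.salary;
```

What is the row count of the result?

RIGHT JOIN keeps every row from `departments`; unmatched rows get NULL for `employees`'s columns.
Matching on a.dept_id < b.dept_id. A NULL in a compared column never satisfies the condition.
- a (dept_id=NULL) has no partner in b.
- a (dept_id=2) pairs with 7 row(s) of b.
- a (dept_id=7) pairs with 2 row(s) of b.
- a (dept_id=2) pairs with 7 row(s) of b.
- a (dept_id=3) pairs with 6 row(s) of b.
- a (dept_id=7) pairs with 2 row(s) of b.
- every b row matched at least one a row.
Total: 24 rows.

24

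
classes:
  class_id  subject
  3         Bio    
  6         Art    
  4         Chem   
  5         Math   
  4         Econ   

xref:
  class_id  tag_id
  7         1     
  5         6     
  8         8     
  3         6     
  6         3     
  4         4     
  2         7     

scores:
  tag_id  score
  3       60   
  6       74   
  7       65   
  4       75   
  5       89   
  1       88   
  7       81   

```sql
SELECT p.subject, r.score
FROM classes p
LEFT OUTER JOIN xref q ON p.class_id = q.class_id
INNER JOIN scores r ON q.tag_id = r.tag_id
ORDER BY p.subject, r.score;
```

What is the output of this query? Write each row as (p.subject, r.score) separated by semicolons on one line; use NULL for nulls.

(Art, 60); (Bio, 74); (Chem, 75); (Econ, 75); (Math, 74)

Joins associate left-to-right: classes LEFT JOIN xref on class_id gives 5 intermediate row(s).
Then INNER JOIN `scores r` on tag_id: keep only rows whose q.tag_id appears in r.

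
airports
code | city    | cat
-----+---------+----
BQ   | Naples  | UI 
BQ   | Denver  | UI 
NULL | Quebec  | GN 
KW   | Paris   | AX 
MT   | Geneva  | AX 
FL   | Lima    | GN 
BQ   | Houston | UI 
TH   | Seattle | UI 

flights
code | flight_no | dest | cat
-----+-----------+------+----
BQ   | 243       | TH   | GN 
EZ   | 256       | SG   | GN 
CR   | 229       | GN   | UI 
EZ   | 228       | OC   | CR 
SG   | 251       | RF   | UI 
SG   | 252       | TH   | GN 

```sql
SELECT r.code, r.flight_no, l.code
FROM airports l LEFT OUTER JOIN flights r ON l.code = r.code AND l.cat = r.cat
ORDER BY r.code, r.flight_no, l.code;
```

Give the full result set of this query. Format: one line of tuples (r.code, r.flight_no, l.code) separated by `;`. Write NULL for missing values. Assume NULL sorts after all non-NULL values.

LEFT JOIN keeps every row from `airports`; unmatched rows get NULL for `flights`'s columns.
Matching on l.code = r.code AND l.cat = r.cat. A NULL in a compared column never satisfies the condition.
Matched pairs: 0; unmatched l rows kept: 8.

(NULL, NULL, BQ); (NULL, NULL, BQ); (NULL, NULL, BQ); (NULL, NULL, FL); (NULL, NULL, KW); (NULL, NULL, MT); (NULL, NULL, TH); (NULL, NULL, NULL)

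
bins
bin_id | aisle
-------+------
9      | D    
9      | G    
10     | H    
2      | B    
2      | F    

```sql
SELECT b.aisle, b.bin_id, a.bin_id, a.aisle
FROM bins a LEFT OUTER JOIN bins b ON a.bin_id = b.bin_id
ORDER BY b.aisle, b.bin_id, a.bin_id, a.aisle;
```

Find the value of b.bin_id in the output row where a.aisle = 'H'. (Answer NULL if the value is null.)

LEFT JOIN keeps every row from `bins a`; unmatched rows get NULL for `bins b`'s columns.
Matching on a.bin_id = b.bin_id.
- a[0] bin_id=9 → 2 match(es) in b → 2 row(s).
- a[1] bin_id=9 → 2 match(es) in b → 2 row(s).
- a[2] bin_id=10 → 1 match(es) in b → 1 row(s).
- a[3] bin_id=2 → 2 match(es) in b → 2 row(s).
- a[4] bin_id=2 → 2 match(es) in b → 2 row(s).

10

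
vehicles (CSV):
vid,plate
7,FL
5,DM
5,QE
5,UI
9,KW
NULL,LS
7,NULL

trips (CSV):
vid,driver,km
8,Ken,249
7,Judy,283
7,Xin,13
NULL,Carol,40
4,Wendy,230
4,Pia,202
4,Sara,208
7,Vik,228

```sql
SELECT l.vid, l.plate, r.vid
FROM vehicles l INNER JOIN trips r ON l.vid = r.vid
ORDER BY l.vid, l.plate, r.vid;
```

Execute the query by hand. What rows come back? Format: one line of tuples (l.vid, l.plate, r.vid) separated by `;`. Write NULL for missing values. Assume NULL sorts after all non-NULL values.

(7, FL, 7); (7, FL, 7); (7, FL, 7); (7, NULL, 7); (7, NULL, 7); (7, NULL, 7)

INNER JOIN keeps only pairs where the ON condition holds.
Matching on l.vid = r.vid. A NULL in a compared column never satisfies the condition.
- l[0] vid=7 → 3 match(es) in r → 3 row(s).
- l[1] vid=5 → no match; dropped.
- l[2] vid=5 → no match; dropped.
- l[3] vid=5 → no match; dropped.
- l[4] vid=9 → no match; dropped.
- l[5] vid=NULL → no match; dropped.
- l[6] vid=7 → 3 match(es) in r → 3 row(s).
After projecting and ordering:
l.vid | l.plate | r.vid
7 | FL | 7
7 | FL | 7
7 | FL | 7
7 | NULL | 7
7 | NULL | 7
7 | NULL | 7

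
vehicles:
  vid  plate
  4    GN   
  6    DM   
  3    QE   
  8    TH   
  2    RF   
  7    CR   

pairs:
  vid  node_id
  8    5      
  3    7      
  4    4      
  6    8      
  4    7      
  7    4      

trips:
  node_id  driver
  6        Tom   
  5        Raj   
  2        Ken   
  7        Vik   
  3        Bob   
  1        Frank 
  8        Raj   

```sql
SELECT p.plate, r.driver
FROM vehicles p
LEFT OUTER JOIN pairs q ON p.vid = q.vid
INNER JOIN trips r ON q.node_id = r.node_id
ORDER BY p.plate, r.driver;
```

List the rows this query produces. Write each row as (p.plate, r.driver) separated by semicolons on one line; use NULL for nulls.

(DM, Raj); (GN, Vik); (QE, Vik); (TH, Raj)

Joins associate left-to-right: vehicles LEFT JOIN pairs on vid gives 7 intermediate row(s).
Then INNER JOIN `trips r` on node_id: keep only rows whose q.node_id appears in r.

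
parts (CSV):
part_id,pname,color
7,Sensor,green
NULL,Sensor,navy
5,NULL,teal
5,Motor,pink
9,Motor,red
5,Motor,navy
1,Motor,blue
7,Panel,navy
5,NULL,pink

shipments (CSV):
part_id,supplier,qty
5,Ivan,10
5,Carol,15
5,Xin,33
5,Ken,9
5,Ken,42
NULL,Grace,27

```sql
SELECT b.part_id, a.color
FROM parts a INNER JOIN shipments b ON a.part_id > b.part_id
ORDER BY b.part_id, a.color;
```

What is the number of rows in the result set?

INNER JOIN keeps only pairs where the ON condition holds.
Matching on a.part_id > b.part_id. A NULL in a compared column never satisfies the condition.
- a row (part_id=7): matches 5 b row(s) → 5 output row(s).
- a row (part_id=NULL): no match → dropped.
- a row (part_id=5): no match → dropped.
- a row (part_id=5): no match → dropped.
- a row (part_id=9): matches 5 b row(s) → 5 output row(s).
- a row (part_id=5): no match → dropped.
- a row (part_id=1): no match → dropped.
- a row (part_id=7): matches 5 b row(s) → 5 output row(s).
- a row (part_id=5): no match → dropped.
Total: 15 rows.

15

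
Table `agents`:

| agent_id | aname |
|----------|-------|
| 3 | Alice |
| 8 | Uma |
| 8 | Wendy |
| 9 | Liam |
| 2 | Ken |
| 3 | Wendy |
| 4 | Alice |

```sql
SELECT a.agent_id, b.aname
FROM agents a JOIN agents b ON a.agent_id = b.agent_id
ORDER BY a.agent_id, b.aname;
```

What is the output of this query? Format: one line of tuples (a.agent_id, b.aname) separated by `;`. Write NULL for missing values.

(2, Ken); (3, Alice); (3, Alice); (3, Wendy); (3, Wendy); (4, Alice); (8, Uma); (8, Uma); (8, Wendy); (8, Wendy); (9, Liam)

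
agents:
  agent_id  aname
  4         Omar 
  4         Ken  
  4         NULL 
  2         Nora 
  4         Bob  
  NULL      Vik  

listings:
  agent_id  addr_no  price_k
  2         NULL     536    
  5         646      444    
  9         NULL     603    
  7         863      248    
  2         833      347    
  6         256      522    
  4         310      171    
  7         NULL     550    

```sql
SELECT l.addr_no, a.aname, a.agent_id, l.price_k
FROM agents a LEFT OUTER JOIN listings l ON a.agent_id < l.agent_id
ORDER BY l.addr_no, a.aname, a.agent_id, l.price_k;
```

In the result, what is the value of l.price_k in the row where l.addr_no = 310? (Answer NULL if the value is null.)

171

LEFT JOIN keeps every row from `agents`; unmatched rows get NULL for `listings`'s columns.
Matching on a.agent_id < l.agent_id. A NULL in a compared column never satisfies the condition.
Matched pairs: 26; unmatched a rows kept: 1.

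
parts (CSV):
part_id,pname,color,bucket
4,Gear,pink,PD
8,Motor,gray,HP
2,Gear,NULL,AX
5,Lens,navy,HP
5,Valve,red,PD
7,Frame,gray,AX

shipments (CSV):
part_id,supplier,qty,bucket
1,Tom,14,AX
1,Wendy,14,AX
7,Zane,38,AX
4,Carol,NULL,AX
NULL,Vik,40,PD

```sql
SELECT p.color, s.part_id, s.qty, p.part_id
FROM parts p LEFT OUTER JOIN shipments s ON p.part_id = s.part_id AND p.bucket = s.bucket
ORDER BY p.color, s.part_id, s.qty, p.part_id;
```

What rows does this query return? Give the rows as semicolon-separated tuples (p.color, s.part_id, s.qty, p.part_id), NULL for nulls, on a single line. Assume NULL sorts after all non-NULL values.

LEFT JOIN keeps every row from `parts`; unmatched rows get NULL for `shipments`'s columns.
Matching on p.part_id = s.part_id AND p.bucket = s.bucket. A NULL in a compared column never satisfies the condition.
- part_id=4, bucket=PD: no s row matches, row kept with s columns NULL.
- part_id=8, bucket=HP: no s row matches, row kept with s columns NULL.
- part_id=2, bucket=AX: no s row matches, row kept with s columns NULL.
- part_id=5, bucket=HP: no s row matches, row kept with s columns NULL.
- part_id=5, bucket=PD: no s row matches, row kept with s columns NULL.
- part_id=7, bucket=AX: 1 matching s row(s), so 1 row(s) emitted.
After projecting and ordering:
p.color | s.part_id | s.qty | p.part_id
gray | 7 | 38 | 7
gray | NULL | NULL | 8
navy | NULL | NULL | 5
pink | NULL | NULL | 4
red | NULL | NULL | 5
NULL | NULL | NULL | 2

(gray, 7, 38, 7); (gray, NULL, NULL, 8); (navy, NULL, NULL, 5); (pink, NULL, NULL, 4); (red, NULL, NULL, 5); (NULL, NULL, NULL, 2)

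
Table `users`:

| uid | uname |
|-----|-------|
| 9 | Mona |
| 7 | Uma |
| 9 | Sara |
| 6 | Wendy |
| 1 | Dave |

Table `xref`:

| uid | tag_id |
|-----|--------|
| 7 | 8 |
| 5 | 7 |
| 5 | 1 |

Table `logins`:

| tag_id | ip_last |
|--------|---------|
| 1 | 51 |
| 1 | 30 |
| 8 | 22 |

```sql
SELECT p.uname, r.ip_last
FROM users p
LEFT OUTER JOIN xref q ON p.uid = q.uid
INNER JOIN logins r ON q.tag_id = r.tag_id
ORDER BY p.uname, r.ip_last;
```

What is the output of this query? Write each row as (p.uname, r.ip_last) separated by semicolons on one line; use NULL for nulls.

Joins associate left-to-right: users LEFT JOIN xref on uid gives 5 intermediate row(s).
Then INNER JOIN `logins r` on tag_id: keep only rows whose q.tag_id appears in r.

(Uma, 22)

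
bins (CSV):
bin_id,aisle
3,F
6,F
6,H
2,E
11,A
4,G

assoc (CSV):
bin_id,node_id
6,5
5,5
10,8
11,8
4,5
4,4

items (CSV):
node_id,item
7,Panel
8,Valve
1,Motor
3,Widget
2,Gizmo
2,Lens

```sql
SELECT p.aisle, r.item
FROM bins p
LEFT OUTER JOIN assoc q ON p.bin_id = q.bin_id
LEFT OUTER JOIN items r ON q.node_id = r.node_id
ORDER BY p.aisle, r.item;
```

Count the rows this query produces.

7

Step 1 — p LEFT JOIN q on bin_id → 7 row(s).
Then LEFT JOIN `items r` on node_id: each of those 7 rows is kept; rows whose q.node_id has no match in r get NULL for r's columns.
Result: 7 row(s).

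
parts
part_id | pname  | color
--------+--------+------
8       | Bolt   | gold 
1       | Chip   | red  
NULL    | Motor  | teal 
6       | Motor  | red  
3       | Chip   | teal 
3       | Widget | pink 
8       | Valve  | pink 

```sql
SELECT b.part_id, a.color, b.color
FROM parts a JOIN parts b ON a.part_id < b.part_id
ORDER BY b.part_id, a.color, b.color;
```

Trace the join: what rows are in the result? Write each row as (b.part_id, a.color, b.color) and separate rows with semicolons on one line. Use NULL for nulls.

INNER JOIN keeps only pairs where the ON condition holds.
Matching on a.part_id < b.part_id. A NULL in a compared column never satisfies the condition.
- a (part_id=8) has no partner → excluded.
- a (part_id=1) pairs with 5 row(s) of b.
- a (part_id=NULL) has no partner → excluded.
- a (part_id=6) pairs with 2 row(s) of b.
- a (part_id=3) pairs with 3 row(s) of b.
- a (part_id=3) pairs with 3 row(s) of b.
- a (part_id=8) has no partner → excluded.

(3, red, pink); (3, red, teal); (6, pink, red); (6, red, red); (6, teal, red); (8, pink, gold); (8, pink, pink); (8, red, gold); (8, red, gold); (8, red, pink); (8, red, pink); (8, teal, gold); (8, teal, pink)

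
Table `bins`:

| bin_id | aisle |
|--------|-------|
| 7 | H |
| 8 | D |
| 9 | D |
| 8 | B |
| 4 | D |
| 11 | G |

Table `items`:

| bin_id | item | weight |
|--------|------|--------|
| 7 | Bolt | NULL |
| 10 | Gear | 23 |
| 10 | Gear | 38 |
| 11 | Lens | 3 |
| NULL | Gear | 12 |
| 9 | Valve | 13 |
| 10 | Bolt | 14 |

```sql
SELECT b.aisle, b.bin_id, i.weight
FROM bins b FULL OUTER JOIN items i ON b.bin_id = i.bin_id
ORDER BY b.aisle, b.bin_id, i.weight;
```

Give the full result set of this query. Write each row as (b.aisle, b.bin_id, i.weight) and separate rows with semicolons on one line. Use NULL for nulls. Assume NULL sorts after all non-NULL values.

FULL OUTER JOIN keeps every row from both sides; unmatched rows get NULL for the other side's columns.
Matching on b.bin_id = i.bin_id. A NULL in a compared column never satisfies the condition.
- bin_id=7: 1 matching i row(s), so 1 row(s) emitted.
- bin_id=8: no i row matches, row kept with i columns NULL.
- bin_id=9: 1 matching i row(s), so 1 row(s) emitted.
- bin_id=8: no i row matches, row kept with i columns NULL.
- bin_id=4: no i row matches, row kept with i columns NULL.
- bin_id=11: 1 matching i row(s), so 1 row(s) emitted.
- 4 i row(s) had no b match → kept, b columns NULL.
After projecting and ordering:
b.aisle | b.bin_id | i.weight
B | 8 | NULL
D | 4 | NULL
D | 8 | NULL
D | 9 | 13
G | 11 | 3
H | 7 | NULL
NULL | NULL | 12
NULL | NULL | 14
NULL | NULL | 23
NULL | NULL | 38

(B, 8, NULL); (D, 4, NULL); (D, 8, NULL); (D, 9, 13); (G, 11, 3); (H, 7, NULL); (NULL, NULL, 12); (NULL, NULL, 14); (NULL, NULL, 23); (NULL, NULL, 38)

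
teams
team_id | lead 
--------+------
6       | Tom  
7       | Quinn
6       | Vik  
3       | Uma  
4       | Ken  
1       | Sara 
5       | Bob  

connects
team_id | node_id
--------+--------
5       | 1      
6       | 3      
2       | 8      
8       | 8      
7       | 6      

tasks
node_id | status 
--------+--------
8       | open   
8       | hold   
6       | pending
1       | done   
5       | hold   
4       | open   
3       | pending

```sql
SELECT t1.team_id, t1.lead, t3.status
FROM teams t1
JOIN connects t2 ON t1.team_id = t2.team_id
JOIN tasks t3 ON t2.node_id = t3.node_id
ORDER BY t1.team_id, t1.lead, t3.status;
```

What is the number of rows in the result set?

4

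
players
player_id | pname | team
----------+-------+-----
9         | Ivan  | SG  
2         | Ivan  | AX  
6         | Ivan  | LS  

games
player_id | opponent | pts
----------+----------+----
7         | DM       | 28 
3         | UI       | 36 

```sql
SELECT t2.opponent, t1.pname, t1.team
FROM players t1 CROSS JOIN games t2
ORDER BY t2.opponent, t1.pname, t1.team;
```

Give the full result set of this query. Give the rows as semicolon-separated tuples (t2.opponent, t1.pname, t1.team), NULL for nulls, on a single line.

(DM, Ivan, AX); (DM, Ivan, LS); (DM, Ivan, SG); (UI, Ivan, AX); (UI, Ivan, LS); (UI, Ivan, SG)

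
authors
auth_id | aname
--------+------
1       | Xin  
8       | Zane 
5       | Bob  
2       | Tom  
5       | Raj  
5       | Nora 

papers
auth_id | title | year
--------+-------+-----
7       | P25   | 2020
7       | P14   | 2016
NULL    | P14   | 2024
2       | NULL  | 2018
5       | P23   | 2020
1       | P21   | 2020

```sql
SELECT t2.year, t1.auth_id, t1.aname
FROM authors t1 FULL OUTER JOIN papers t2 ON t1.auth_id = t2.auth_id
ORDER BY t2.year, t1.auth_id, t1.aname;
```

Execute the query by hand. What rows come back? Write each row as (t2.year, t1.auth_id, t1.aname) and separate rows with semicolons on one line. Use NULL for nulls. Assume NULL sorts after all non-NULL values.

FULL OUTER JOIN keeps every row from both sides; unmatched rows get NULL for the other side's columns.
Matching on t1.auth_id = t2.auth_id. A NULL in a compared column never satisfies the condition.
Matched pairs: 5; unmatched t1 rows kept: 1; unmatched t2 rows kept: 3.

(2016, NULL, NULL); (2018, 2, Tom); (2020, 1, Xin); (2020, 5, Bob); (2020, 5, Nora); (2020, 5, Raj); (2020, NULL, NULL); (2024, NULL, NULL); (NULL, 8, Zane)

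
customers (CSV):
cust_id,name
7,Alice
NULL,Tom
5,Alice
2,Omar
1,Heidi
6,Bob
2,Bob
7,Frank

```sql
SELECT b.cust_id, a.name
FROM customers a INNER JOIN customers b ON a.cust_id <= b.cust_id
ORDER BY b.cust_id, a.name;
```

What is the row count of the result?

INNER JOIN keeps only pairs where the ON condition holds.
Matching on a.cust_id <= b.cust_id. A NULL in a compared column never satisfies the condition.
Matched pairs: 30.
Total: 30 rows.

30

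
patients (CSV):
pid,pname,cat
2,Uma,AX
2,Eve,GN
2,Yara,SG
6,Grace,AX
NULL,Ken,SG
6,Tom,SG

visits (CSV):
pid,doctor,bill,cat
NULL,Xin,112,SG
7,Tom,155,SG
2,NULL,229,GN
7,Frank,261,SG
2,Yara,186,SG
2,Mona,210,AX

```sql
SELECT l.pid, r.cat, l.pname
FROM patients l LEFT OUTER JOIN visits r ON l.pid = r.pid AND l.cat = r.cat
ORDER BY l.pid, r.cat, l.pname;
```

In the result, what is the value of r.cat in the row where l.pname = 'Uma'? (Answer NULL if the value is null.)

AX

LEFT JOIN keeps every row from `patients`; unmatched rows get NULL for `visits`'s columns.
Matching on l.pid = r.pid AND l.cat = r.cat. A NULL in a compared column never satisfies the condition.
- l (pid=2, cat=AX) pairs with 1 row(s) of r.
- l (pid=2, cat=GN) pairs with 1 row(s) of r.
- l (pid=2, cat=SG) pairs with 1 row(s) of r.
- l (pid=6, cat=AX) has no partner → padded with NULL.
- l (pid=NULL, cat=SG) has no partner → padded with NULL.
- l (pid=6, cat=SG) has no partner → padded with NULL.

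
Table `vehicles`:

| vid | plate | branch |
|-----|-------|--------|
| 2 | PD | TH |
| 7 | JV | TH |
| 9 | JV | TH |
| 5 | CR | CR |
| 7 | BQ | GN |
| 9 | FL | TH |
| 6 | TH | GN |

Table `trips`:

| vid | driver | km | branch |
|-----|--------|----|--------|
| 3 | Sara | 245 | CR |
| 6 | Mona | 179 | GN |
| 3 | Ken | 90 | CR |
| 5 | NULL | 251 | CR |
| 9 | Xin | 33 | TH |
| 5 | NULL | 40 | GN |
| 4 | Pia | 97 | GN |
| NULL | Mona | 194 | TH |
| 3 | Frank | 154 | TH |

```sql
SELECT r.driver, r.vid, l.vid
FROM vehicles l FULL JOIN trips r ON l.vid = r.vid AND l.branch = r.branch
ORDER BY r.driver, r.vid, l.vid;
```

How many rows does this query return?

13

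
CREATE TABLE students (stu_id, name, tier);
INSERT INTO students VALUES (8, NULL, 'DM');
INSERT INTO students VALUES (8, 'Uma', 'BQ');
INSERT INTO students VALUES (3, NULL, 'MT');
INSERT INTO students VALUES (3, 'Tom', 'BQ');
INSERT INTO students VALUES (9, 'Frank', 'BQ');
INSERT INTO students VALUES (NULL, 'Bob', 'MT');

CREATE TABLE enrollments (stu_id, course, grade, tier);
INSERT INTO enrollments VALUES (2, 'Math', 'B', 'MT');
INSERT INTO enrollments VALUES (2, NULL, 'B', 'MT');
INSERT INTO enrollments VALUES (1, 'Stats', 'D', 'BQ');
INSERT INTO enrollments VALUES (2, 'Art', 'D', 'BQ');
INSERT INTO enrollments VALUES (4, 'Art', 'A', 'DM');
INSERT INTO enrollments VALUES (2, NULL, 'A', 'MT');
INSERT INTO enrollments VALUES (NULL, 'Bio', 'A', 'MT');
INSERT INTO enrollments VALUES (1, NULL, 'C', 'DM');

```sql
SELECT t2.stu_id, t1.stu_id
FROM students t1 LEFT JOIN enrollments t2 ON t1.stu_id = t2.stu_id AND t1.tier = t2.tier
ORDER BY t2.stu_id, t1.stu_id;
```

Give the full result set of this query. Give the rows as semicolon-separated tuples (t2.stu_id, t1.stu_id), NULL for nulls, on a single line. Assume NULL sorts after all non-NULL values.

LEFT JOIN keeps every row from `students`; unmatched rows get NULL for `enrollments`'s columns.
Matching on t1.stu_id = t2.stu_id AND t1.tier = t2.tier. A NULL in a compared column never satisfies the condition.
Matched pairs: 0; unmatched t1 rows kept: 6.

(NULL, 3); (NULL, 3); (NULL, 8); (NULL, 8); (NULL, 9); (NULL, NULL)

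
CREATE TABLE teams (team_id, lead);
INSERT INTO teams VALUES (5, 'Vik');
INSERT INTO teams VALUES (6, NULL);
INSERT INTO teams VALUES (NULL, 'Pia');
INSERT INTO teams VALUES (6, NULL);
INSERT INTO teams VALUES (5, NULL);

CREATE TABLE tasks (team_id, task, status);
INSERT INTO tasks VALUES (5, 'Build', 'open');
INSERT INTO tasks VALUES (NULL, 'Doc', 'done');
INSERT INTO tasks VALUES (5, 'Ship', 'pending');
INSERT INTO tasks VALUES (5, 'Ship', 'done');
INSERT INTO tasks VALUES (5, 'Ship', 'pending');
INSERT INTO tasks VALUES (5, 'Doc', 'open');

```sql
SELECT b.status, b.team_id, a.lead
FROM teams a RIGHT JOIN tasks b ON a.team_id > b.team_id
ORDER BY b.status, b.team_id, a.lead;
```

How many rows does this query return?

11

RIGHT JOIN keeps every row from `tasks`; unmatched rows get NULL for `teams`'s columns.
Matching on a.team_id > b.team_id. A NULL in a compared column never satisfies the condition.
- a row (team_id=5): no match.
- a row (team_id=6): matches 5 b row(s) → 5 output row(s).
- a row (team_id=NULL): no match.
- a row (team_id=6): matches 5 b row(s) → 5 output row(s).
- a row (team_id=5): no match.
- 1 row(s) from b found no a partner → padded with NULL.
Total: 10 matched + 1 padded = 11 rows.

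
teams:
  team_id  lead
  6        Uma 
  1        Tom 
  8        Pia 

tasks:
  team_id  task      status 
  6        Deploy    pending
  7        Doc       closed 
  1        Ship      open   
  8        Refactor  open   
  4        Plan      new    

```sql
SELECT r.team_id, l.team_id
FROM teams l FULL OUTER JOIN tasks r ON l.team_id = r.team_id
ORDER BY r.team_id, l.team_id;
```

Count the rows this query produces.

FULL OUTER JOIN keeps every row from both sides; unmatched rows get NULL for the other side's columns.
Matching on l.team_id = r.team_id.
Matched pairs: 3; unmatched l rows kept: 0; unmatched r rows kept: 2.
Total: 3 matched + 2 padded = 5 rows.

5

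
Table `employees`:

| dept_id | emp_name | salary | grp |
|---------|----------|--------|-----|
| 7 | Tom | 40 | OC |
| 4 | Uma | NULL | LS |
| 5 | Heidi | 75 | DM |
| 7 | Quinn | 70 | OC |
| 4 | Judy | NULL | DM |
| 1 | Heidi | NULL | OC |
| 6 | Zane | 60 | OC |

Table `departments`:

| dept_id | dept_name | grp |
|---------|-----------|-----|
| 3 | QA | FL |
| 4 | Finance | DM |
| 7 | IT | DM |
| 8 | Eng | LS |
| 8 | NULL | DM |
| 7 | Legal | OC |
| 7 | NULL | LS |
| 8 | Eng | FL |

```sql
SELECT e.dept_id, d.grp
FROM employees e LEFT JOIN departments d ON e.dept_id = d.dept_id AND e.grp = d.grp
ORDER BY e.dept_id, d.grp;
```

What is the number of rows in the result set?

7

LEFT JOIN keeps every row from `employees`; unmatched rows get NULL for `departments`'s columns.
Matching on e.dept_id = d.dept_id AND e.grp = d.grp.
Matched pairs: 3; unmatched e rows kept: 4.
Total: 3 matched + 4 padded = 7 rows.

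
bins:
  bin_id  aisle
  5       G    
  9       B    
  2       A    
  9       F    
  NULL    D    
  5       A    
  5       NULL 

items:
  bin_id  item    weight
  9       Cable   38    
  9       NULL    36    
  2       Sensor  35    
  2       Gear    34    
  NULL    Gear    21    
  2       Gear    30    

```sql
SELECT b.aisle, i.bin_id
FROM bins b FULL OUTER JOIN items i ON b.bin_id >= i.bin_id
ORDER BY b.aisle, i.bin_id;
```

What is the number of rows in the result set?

FULL OUTER JOIN keeps every row from both sides; unmatched rows get NULL for the other side's columns.
Matching on b.bin_id >= i.bin_id. A NULL in a compared column never satisfies the condition.
Matched pairs: 22; unmatched b rows kept: 1; unmatched i rows kept: 1.
Total: 22 matched + 2 padded = 24 rows.

24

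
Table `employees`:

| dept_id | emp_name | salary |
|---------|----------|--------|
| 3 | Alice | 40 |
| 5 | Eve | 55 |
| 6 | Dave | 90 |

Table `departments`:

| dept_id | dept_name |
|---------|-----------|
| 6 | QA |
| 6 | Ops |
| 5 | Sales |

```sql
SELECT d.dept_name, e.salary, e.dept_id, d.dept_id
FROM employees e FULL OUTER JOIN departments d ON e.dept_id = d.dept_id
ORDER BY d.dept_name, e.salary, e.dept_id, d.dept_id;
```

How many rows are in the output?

4

FULL OUTER JOIN keeps every row from both sides; unmatched rows get NULL for the other side's columns.
Matching on e.dept_id = d.dept_id.
Matched pairs: 3; unmatched e rows kept: 1; unmatched d rows kept: 0.
Total: 3 matched + 1 padded = 4 rows.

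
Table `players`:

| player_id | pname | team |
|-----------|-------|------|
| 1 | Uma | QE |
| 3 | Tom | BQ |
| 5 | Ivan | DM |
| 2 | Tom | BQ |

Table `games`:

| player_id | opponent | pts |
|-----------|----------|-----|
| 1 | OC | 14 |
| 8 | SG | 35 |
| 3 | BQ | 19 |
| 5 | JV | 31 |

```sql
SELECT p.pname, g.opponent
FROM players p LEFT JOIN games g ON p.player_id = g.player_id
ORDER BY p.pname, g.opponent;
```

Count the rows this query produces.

LEFT JOIN keeps every row from `players`; unmatched rows get NULL for `games`'s columns.
Matching on p.player_id = g.player_id.
- player_id=1: 1 matching g row(s), so 1 row(s) emitted.
- player_id=3: 1 matching g row(s), so 1 row(s) emitted.
- player_id=5: 1 matching g row(s), so 1 row(s) emitted.
- player_id=2: no g row matches, row kept with g columns NULL.
Total: 3 matched + 1 padded = 4 rows.

4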